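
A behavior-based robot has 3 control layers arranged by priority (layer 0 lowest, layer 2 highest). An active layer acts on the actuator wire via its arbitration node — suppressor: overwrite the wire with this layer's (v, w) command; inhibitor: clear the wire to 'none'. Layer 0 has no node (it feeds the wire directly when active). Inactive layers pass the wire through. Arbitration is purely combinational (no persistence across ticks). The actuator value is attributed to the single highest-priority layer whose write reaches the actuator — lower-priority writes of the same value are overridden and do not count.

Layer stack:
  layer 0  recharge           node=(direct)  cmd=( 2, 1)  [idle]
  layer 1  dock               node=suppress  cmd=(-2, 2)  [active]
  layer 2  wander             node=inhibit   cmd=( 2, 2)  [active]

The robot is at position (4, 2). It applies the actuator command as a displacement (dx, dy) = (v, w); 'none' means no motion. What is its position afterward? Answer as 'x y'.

4 2

L0 recharge: idle → wire = none
L1 dock: active, suppressor → wire = (-2, 2)
L2 wander: active, inhibitor → wire = none
actuator = none
position: (4, 2) + none = (4, 2)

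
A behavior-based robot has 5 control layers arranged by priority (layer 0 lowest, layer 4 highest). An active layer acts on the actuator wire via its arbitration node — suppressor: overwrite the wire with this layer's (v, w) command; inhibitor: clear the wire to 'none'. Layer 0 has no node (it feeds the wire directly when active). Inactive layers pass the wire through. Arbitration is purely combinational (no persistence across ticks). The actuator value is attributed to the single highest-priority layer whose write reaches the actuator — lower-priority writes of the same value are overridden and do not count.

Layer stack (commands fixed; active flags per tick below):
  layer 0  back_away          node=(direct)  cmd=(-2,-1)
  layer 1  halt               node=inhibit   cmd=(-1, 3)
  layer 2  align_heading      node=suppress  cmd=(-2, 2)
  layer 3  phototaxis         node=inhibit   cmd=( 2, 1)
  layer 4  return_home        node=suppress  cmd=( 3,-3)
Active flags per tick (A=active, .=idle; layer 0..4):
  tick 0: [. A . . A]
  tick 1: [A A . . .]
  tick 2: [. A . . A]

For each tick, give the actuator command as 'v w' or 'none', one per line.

3 -3
none
3 -3

tick 0:
  L0 back_away: idle → wire = none
  L1 halt: active, inhibitor → wire = none
  L2 align_heading: idle → wire stays none
  L3 phototaxis: idle → wire stays none
  L4 return_home: active, suppressor → wire = (3, -3)
  actuator = (3, -3)
tick 1:
  L0 back_away: active, feeds wire = (-2, -1)
  L1 halt: active, inhibitor → wire = none
  L2 align_heading: idle → wire stays none
  L3 phototaxis: idle → wire stays none
  L4 return_home: idle → wire stays none
  actuator = none
tick 2:
  L0 back_away: idle → wire = none
  L1 halt: active, inhibitor → wire = none
  L2 align_heading: idle → wire stays none
  L3 phototaxis: idle → wire stays none
  L4 return_home: active, suppressor → wire = (3, -3)
  actuator = (3, -3)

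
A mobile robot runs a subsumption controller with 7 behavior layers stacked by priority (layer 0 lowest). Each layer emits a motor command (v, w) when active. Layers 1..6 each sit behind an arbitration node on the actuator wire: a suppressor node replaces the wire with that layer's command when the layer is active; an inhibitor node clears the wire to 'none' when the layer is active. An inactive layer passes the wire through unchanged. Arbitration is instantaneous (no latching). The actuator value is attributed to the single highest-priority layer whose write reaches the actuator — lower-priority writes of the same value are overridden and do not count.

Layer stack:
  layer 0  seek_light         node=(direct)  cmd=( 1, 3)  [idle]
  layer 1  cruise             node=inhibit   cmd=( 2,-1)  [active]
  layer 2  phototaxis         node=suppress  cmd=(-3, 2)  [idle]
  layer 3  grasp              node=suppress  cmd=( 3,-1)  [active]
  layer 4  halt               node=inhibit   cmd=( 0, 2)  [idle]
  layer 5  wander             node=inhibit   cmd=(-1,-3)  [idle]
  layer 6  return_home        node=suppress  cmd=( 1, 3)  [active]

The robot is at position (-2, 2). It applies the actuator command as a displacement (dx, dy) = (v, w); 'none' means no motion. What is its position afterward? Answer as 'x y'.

-1 5

[0] seek_light off; wire := none
[1] cruise on (inhibit); wire := none
[2] phototaxis off; pass none
[3] grasp on (suppress); wire := (3, -1)
[4] halt off; pass (3, -1)
[5] wander off; pass (3, -1)
[6] return_home on (suppress); wire := (1, 3)
output (1, 3)
position: (-2, 2) + (1, 3) = (-1, 5)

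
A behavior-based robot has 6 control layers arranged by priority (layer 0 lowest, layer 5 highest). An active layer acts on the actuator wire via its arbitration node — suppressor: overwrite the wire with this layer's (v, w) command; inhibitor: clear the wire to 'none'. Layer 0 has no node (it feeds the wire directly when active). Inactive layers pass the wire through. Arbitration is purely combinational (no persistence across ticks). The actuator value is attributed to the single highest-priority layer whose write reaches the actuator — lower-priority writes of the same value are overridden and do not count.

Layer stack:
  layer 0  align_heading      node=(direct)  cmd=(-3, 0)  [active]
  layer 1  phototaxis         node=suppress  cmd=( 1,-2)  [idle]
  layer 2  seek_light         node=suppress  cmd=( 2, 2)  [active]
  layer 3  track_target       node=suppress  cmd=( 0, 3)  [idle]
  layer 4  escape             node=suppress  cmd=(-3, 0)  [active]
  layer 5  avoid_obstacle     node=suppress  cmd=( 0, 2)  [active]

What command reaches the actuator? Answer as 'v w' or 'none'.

[0] align_heading on; wire := (-3, 0)
[1] phototaxis off; pass (-3, 0)
[2] seek_light on (suppress); wire := (2, 2)
[3] track_target off; pass (2, 2)
[4] escape on (suppress); wire := (-3, 0)
[5] avoid_obstacle on (suppress); wire := (0, 2)
output (0, 2)

0 2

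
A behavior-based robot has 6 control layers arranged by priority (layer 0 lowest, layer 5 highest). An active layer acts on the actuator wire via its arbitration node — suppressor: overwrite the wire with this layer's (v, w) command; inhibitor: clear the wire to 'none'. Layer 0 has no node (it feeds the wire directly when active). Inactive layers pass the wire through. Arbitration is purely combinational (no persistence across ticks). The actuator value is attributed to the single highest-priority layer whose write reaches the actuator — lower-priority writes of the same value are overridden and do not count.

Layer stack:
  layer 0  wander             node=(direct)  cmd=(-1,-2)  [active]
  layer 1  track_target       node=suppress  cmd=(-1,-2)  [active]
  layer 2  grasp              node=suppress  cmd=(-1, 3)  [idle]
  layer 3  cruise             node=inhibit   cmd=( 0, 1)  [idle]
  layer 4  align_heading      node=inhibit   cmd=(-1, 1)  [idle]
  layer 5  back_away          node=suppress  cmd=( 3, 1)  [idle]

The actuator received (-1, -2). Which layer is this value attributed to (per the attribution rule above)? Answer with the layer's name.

layer 0 (wander) active — direct: (-1, -2)
layer 1 (track_target) active — suppresses: (-1, -2)
layer 2 (grasp) idle — unchanged: (-1, -2)
layer 3 (cruise) idle — unchanged: (-1, -2)
layer 4 (align_heading) idle — unchanged: (-1, -2)
layer 5 (back_away) idle — unchanged: (-1, -2)
→ actuator (-1, -2)
last writer: layer 1 = track_target

track_target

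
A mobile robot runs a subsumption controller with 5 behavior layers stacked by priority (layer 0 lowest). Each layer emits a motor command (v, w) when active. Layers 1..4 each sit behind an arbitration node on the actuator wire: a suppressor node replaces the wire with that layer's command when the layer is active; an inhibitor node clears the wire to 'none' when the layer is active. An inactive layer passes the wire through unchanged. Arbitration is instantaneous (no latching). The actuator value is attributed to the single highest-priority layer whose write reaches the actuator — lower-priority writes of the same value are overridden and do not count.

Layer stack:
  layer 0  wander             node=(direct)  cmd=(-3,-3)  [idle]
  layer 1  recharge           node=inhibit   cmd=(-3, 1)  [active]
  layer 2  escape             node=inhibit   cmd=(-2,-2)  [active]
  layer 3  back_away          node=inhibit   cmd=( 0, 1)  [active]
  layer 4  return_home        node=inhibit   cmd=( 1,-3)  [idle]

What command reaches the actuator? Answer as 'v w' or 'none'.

[0] wander off; wire := none
[1] recharge on (inhibit); wire := none
[2] escape on (inhibit); wire := none
[3] back_away on (inhibit); wire := none
[4] return_home off; pass none
output none

none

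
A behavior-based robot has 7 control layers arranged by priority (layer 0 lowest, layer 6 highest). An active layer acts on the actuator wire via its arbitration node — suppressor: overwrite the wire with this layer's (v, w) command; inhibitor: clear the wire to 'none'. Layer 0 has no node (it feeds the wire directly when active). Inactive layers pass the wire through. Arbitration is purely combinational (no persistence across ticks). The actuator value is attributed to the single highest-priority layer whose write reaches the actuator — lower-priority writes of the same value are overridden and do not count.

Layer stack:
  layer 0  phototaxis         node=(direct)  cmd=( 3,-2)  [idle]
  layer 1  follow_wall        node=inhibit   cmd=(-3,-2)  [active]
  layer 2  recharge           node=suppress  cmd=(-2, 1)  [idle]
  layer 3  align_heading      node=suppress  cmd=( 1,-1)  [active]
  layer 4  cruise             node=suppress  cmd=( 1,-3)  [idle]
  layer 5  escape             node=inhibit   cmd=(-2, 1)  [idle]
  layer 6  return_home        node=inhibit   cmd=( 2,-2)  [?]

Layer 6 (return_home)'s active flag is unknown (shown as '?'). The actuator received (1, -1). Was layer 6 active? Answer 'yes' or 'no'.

no

If layer 6 is active=yes:
  actuator would be none
If layer 6 is active=no:
  actuator would be (1, -1)
Observed (1, -1), so layer 6 was idle.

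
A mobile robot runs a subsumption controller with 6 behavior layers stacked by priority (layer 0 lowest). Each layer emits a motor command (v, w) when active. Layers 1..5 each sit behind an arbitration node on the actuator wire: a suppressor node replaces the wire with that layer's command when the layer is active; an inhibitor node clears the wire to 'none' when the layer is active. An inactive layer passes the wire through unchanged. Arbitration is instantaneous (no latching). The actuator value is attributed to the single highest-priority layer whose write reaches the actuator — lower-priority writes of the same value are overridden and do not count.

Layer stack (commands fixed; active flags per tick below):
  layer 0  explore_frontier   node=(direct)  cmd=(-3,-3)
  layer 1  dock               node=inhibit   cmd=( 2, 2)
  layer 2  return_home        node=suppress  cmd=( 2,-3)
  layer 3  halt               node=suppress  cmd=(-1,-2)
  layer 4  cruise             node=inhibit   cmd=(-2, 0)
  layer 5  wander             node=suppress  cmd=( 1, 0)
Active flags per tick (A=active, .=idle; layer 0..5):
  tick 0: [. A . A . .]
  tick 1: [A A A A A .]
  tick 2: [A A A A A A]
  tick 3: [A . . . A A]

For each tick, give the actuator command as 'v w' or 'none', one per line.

tick 0:
  [0] explore_frontier off; wire := none
  [1] dock on (inhibit); wire := none
  [2] return_home off; pass none
  [3] halt on (suppress); wire := (-1, -2)
  [4] cruise off; pass (-1, -2)
  [5] wander off; pass (-1, -2)
  output (-1, -2)
tick 1:
  [0] explore_frontier on; wire := (-3, -3)
  [1] dock on (inhibit); wire := none
  [2] return_home on (suppress); wire := (2, -3)
  [3] halt on (suppress); wire := (-1, -2)
  [4] cruise on (inhibit); wire := none
  [5] wander off; pass none
  output none
tick 2:
  [0] explore_frontier on; wire := (-3, -3)
  [1] dock on (inhibit); wire := none
  [2] return_home on (suppress); wire := (2, -3)
  [3] halt on (suppress); wire := (-1, -2)
  [4] cruise on (inhibit); wire := none
  [5] wander on (suppress); wire := (1, 0)
  output (1, 0)
tick 3:
  [0] explore_frontier on; wire := (-3, -3)
  [1] dock off; pass (-3, -3)
  [2] return_home off; pass (-3, -3)
  [3] halt off; pass (-3, -3)
  [4] cruise on (inhibit); wire := none
  [5] wander on (suppress); wire := (1, 0)
  output (1, 0)

-1 -2
none
1 0
1 0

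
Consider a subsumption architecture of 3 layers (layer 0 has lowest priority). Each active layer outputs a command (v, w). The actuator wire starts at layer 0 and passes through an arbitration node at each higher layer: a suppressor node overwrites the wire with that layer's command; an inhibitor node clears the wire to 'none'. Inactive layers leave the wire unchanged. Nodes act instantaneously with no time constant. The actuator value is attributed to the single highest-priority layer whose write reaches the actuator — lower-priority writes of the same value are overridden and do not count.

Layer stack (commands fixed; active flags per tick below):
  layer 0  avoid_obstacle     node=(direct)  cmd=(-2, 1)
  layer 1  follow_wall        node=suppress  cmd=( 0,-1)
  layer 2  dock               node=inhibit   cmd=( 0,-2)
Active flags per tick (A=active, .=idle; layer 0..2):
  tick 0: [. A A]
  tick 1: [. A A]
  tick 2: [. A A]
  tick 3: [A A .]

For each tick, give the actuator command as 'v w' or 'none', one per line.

none
none
none
0 -1

tick 0:
  L0 avoid_obstacle: idle → wire = none
  L1 follow_wall: active, suppressor → wire = (0, -1)
  L2 dock: active, inhibitor → wire = none
  actuator = none
tick 1:
  L0 avoid_obstacle: idle → wire = none
  L1 follow_wall: active, suppressor → wire = (0, -1)
  L2 dock: active, inhibitor → wire = none
  actuator = none
tick 2:
  L0 avoid_obstacle: idle → wire = none
  L1 follow_wall: active, suppressor → wire = (0, -1)
  L2 dock: active, inhibitor → wire = none
  actuator = none
tick 3:
  L0 avoid_obstacle: active, feeds wire = (-2, 1)
  L1 follow_wall: active, suppressor → wire = (0, -1)
  L2 dock: idle → wire stays (0, -1)
  actuator = (0, -1)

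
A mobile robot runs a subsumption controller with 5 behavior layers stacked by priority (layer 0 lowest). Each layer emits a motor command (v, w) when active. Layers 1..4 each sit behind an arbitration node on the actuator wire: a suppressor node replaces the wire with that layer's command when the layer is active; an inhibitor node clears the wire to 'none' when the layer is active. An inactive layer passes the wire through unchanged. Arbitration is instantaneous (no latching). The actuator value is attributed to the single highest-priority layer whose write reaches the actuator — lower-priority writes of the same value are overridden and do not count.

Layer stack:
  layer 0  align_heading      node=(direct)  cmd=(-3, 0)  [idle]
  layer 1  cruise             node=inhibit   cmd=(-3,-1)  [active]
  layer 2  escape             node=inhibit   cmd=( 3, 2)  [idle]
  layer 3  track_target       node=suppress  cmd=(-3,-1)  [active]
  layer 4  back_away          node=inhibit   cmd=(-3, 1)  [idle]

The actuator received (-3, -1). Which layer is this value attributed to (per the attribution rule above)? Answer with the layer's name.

track_target

[0] align_heading off; wire := none
[1] cruise on (inhibit); wire := none
[2] escape off; pass none
[3] track_target on (suppress); wire := (-3, -1)
[4] back_away off; pass (-3, -1)
output (-3, -1)
last writer: layer 3 = track_target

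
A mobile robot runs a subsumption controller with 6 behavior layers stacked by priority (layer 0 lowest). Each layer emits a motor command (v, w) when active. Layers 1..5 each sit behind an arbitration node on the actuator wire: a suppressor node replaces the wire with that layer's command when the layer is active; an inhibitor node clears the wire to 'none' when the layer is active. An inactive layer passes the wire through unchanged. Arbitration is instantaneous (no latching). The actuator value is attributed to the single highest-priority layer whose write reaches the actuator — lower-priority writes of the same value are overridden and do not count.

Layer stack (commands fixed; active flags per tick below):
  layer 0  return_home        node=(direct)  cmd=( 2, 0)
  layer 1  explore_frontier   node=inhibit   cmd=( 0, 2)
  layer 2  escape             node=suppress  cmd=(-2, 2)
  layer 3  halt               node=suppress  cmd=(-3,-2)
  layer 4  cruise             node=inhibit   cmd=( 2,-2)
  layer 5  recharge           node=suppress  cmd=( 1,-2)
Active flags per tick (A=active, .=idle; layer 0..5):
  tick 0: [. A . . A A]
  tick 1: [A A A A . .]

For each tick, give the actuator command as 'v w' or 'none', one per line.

1 -2
-3 -2

tick 0:
  L0 return_home: idle → wire = none
  L1 explore_frontier: active, inhibitor → wire = none
  L2 escape: idle → wire stays none
  L3 halt: idle → wire stays none
  L4 cruise: active, inhibitor → wire = none
  L5 recharge: active, suppressor → wire = (1, -2)
  actuator = (1, -2)
tick 1:
  L0 return_home: active, feeds wire = (2, 0)
  L1 explore_frontier: active, inhibitor → wire = none
  L2 escape: active, suppressor → wire = (-2, 2)
  L3 halt: active, suppressor → wire = (-3, -2)
  L4 cruise: idle → wire stays (-3, -2)
  L5 recharge: idle → wire stays (-3, -2)
  actuator = (-3, -2)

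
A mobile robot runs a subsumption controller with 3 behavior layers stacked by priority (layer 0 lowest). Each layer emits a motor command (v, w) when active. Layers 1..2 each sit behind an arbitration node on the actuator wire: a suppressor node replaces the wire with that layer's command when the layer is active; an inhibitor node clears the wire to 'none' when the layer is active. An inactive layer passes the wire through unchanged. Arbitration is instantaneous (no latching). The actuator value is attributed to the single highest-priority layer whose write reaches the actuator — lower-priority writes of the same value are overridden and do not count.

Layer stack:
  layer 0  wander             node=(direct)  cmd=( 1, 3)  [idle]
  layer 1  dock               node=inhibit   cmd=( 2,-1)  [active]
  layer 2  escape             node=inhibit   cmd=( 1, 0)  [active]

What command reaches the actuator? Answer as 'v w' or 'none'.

none

layer 0 (wander) idle — none
layer 1 (dock) active — inhibits: none
layer 2 (escape) active — inhibits: none
→ actuator none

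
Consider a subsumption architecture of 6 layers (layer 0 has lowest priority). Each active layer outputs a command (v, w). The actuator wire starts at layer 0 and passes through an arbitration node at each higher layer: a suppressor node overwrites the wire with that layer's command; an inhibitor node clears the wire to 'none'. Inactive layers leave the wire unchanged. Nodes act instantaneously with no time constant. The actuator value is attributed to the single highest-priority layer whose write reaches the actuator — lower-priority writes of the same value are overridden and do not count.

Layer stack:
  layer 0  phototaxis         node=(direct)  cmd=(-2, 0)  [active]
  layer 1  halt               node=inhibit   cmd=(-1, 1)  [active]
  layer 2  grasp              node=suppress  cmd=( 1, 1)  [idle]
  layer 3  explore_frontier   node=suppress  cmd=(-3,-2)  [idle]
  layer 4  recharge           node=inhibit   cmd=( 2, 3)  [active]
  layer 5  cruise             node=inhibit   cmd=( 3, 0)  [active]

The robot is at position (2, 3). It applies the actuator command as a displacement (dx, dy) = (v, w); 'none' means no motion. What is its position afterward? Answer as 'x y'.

2 3

layer 0 (phototaxis) active — direct: (-2, 0)
layer 1 (halt) active — inhibits: none
layer 2 (grasp) idle — unchanged: none
layer 3 (explore_frontier) idle — unchanged: none
layer 4 (recharge) active — inhibits: none
layer 5 (cruise) active — inhibits: none
→ actuator none
position: (2, 3) + none = (2, 3)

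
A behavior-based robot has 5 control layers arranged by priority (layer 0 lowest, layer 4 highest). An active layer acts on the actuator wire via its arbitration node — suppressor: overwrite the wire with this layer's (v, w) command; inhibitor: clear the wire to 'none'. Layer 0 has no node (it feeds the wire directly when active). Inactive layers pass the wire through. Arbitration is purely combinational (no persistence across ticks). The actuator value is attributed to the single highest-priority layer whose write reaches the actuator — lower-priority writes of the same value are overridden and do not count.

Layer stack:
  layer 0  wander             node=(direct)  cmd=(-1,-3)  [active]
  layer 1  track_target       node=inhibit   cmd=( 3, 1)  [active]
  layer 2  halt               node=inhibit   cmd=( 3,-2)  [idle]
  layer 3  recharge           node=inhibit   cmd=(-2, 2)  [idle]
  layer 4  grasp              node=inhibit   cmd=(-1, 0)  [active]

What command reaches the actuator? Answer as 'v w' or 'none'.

[0] wander on; wire := (-1, -3)
[1] track_target on (inhibit); wire := none
[2] halt off; pass none
[3] recharge off; pass none
[4] grasp on (inhibit); wire := none
output none

none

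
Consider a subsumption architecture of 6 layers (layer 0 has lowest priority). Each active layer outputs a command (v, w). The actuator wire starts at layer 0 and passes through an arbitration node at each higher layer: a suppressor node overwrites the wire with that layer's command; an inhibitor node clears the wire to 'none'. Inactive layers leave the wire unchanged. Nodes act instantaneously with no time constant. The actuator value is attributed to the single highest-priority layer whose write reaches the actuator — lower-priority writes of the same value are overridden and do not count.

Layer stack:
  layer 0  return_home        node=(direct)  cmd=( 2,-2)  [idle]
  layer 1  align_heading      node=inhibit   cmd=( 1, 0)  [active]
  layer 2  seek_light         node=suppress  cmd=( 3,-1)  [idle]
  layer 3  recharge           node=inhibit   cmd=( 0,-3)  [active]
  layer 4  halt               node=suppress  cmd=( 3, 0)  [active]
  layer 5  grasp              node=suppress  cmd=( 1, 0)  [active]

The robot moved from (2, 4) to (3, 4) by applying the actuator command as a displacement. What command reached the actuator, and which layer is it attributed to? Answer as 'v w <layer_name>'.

1 0 grasp

displacement = (3, 4) − (2, 4) = (1, 0)
L0 return_home: idle → wire = none
L1 align_heading: active, inhibitor → wire = none
L2 seek_light: idle → wire stays none
L3 recharge: active, inhibitor → wire = none
L4 halt: active, suppressor → wire = (3, 0)
L5 grasp: active, suppressor → wire = (1, 0)
actuator = (1, 0) — from layer 5 (grasp)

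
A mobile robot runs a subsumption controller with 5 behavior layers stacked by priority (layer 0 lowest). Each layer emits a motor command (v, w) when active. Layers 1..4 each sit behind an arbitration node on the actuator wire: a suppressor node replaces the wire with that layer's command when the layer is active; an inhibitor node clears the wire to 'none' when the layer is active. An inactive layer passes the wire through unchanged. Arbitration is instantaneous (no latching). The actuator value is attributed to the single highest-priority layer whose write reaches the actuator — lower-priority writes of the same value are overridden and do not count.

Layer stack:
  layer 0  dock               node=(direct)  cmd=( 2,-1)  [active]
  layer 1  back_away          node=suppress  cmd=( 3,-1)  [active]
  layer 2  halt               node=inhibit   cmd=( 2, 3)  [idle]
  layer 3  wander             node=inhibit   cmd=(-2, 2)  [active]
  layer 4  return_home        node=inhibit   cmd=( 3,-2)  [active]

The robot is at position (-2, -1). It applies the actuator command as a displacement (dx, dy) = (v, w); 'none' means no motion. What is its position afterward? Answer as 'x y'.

L0 dock: active, feeds wire = (2, -1)
L1 back_away: active, suppressor → wire = (3, -1)
L2 halt: idle → wire stays (3, -1)
L3 wander: active, inhibitor → wire = none
L4 return_home: active, inhibitor → wire = none
actuator = none
position: (-2, -1) + none = (-2, -1)

-2 -1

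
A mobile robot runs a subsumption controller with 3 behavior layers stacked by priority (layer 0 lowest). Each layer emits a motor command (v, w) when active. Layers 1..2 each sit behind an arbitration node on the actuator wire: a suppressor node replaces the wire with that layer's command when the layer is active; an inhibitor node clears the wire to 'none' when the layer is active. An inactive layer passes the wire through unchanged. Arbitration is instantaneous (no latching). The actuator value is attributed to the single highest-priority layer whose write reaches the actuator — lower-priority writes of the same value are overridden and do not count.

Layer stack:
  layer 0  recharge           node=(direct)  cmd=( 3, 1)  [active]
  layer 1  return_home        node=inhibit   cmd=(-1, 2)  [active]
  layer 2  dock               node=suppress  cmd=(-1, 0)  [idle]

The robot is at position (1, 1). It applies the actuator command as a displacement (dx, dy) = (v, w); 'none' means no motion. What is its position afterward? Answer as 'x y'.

[0] recharge on; wire := (3, 1)
[1] return_home on (inhibit); wire := none
[2] dock off; pass none
output none
position: (1, 1) + none = (1, 1)

1 1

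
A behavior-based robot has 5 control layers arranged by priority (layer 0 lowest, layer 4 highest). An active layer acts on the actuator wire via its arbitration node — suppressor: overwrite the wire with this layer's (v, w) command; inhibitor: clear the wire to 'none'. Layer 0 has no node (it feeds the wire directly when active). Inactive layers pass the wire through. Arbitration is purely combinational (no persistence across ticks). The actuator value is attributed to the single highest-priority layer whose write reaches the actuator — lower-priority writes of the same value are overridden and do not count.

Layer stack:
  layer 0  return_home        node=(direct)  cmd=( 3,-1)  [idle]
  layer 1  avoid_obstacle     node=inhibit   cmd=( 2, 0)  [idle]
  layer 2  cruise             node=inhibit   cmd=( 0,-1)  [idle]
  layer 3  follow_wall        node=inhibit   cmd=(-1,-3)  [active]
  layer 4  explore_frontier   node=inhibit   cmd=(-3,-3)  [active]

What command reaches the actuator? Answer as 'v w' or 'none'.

none

[0] return_home off; wire := none
[1] avoid_obstacle off; pass none
[2] cruise off; pass none
[3] follow_wall on (inhibit); wire := none
[4] explore_frontier on (inhibit); wire := none
output none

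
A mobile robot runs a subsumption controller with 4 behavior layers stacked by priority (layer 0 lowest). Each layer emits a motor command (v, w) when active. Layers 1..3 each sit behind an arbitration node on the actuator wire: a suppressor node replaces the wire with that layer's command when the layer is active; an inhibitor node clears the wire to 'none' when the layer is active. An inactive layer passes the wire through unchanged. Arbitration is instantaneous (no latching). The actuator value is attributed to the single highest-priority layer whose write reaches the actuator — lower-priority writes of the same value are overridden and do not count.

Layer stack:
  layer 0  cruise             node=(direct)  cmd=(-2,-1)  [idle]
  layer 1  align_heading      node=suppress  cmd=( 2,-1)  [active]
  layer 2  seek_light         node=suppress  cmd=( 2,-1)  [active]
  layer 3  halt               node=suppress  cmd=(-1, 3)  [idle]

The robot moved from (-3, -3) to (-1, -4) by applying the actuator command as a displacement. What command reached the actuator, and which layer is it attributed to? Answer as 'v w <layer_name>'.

2 -1 seek_light

displacement = (-1, -4) − (-3, -3) = (2, -1)
layer 0 (cruise) idle — none
layer 1 (align_heading) active — suppresses: (2, -1)
layer 2 (seek_light) active — suppresses: (2, -1)
layer 3 (halt) idle — unchanged: (2, -1)
→ actuator (2, -1) — from layer 2 (seek_light)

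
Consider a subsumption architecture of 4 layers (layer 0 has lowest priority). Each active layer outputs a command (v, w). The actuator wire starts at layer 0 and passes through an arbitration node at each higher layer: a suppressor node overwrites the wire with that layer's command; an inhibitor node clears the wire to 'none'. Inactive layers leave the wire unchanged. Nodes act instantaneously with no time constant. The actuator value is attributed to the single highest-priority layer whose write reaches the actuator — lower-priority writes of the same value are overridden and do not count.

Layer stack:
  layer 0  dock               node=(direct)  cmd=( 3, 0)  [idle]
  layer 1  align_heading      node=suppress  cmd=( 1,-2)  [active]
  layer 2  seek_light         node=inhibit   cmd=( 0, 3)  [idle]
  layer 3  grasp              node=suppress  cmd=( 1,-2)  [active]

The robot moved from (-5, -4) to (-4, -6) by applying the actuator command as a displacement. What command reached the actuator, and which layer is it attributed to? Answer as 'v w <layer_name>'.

displacement = (-4, -6) − (-5, -4) = (1, -2)
L0 dock: idle → wire = none
L1 align_heading: active, suppressor → wire = (1, -2)
L2 seek_light: idle → wire stays (1, -2)
L3 grasp: active, suppressor → wire = (1, -2)
actuator = (1, -2) — from layer 3 (grasp)

1 -2 grasp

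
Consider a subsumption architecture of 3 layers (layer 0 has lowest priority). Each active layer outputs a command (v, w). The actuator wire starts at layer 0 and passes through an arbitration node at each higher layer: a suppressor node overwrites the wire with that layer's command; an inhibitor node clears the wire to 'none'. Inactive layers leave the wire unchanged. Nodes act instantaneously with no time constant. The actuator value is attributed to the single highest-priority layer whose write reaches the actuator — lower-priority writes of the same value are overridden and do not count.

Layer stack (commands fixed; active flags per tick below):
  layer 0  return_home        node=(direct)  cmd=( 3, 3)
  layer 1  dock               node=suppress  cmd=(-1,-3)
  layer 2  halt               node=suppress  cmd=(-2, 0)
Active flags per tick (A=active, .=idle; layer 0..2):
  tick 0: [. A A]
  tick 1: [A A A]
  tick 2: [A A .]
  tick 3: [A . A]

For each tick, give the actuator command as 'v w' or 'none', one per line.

-2 0
-2 0
-1 -3
-2 0

tick 0:
  L0 return_home: idle → wire = none
  L1 dock: active, suppressor → wire = (-1, -3)
  L2 halt: active, suppressor → wire = (-2, 0)
  actuator = (-2, 0)
tick 1:
  L0 return_home: active, feeds wire = (3, 3)
  L1 dock: active, suppressor → wire = (-1, -3)
  L2 halt: active, suppressor → wire = (-2, 0)
  actuator = (-2, 0)
tick 2:
  L0 return_home: active, feeds wire = (3, 3)
  L1 dock: active, suppressor → wire = (-1, -3)
  L2 halt: idle → wire stays (-1, -3)
  actuator = (-1, -3)
tick 3:
  L0 return_home: active, feeds wire = (3, 3)
  L1 dock: idle → wire stays (3, 3)
  L2 halt: active, suppressor → wire = (-2, 0)
  actuator = (-2, 0)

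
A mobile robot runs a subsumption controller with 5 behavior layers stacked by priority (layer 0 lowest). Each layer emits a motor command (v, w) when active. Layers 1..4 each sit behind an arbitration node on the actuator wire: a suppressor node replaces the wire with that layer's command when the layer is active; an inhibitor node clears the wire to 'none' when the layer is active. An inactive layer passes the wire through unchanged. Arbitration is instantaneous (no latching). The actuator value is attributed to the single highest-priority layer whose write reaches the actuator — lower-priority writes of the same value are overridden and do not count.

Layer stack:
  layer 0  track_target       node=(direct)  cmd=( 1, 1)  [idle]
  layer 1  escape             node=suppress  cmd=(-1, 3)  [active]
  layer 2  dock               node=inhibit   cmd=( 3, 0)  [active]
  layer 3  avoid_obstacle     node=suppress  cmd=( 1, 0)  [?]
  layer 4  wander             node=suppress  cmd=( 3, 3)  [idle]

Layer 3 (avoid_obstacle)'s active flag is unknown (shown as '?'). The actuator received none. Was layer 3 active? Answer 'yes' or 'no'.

no

If layer 3 is active=yes:
  actuator would be (1, 0)
If layer 3 is active=no:
  actuator would be none
Observed none, so layer 3 was idle.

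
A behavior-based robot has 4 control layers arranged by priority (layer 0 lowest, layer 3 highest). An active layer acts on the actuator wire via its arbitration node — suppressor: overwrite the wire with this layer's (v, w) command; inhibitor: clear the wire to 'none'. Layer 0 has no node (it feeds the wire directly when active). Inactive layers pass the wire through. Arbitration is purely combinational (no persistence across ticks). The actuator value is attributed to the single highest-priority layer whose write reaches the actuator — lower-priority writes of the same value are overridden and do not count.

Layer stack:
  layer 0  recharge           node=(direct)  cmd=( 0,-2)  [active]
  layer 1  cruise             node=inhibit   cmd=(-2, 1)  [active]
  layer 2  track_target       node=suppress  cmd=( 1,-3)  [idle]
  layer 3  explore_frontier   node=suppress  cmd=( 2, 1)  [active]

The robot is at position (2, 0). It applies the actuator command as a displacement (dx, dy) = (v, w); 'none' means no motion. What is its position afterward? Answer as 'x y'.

4 1

layer 0 (recharge) active — direct: (0, -2)
layer 1 (cruise) active — inhibits: none
layer 2 (track_target) idle — unchanged: none
layer 3 (explore_frontier) active — suppresses: (2, 1)
→ actuator (2, 1)
position: (2, 0) + (2, 1) = (4, 1)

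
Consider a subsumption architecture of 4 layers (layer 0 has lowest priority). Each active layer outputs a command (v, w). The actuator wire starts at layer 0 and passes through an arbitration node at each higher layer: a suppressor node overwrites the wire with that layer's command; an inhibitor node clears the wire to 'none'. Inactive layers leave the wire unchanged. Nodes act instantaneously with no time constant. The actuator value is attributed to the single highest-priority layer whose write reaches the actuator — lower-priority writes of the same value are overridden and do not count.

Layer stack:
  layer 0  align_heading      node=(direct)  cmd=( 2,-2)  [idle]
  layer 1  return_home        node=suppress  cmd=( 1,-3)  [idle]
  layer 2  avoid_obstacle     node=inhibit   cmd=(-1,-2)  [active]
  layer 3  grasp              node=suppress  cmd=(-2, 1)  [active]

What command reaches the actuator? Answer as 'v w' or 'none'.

-2 1

L0 align_heading: idle → wire = none
L1 return_home: idle → wire stays none
L2 avoid_obstacle: active, inhibitor → wire = none
L3 grasp: active, suppressor → wire = (-2, 1)
actuator = (-2, 1)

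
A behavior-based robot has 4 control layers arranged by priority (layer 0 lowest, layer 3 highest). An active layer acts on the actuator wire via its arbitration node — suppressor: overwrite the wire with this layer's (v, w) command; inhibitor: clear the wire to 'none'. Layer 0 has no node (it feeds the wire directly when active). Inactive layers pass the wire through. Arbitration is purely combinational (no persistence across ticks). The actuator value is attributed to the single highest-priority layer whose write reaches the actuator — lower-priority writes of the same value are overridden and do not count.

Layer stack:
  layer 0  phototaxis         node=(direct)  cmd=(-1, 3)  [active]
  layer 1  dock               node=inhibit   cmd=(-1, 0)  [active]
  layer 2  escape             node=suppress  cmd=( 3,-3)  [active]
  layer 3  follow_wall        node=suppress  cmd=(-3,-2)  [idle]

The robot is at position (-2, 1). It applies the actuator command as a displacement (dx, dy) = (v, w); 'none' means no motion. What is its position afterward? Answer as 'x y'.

1 -2

layer 0 (phototaxis) active — direct: (-1, 3)
layer 1 (dock) active — inhibits: none
layer 2 (escape) active — suppresses: (3, -3)
layer 3 (follow_wall) idle — unchanged: (3, -3)
→ actuator (3, -3)
position: (-2, 1) + (3, -3) = (1, -2)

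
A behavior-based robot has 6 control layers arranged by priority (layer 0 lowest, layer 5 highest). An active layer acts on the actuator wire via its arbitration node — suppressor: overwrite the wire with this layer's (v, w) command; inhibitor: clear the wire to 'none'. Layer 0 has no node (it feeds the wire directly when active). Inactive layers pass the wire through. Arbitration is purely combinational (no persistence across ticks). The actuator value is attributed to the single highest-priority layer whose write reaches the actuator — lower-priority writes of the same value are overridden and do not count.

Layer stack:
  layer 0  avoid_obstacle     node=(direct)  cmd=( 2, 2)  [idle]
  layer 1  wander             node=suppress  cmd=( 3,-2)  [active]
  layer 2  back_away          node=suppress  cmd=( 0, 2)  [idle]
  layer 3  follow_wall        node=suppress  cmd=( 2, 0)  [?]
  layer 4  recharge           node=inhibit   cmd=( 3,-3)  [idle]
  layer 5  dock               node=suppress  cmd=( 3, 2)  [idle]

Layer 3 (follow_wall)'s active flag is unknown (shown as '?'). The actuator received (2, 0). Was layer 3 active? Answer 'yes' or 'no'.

yes

If layer 3 is active=yes:
  actuator would be (2, 0)
If layer 3 is active=no:
  actuator would be (3, -2)
Observed (2, 0), so layer 3 was active.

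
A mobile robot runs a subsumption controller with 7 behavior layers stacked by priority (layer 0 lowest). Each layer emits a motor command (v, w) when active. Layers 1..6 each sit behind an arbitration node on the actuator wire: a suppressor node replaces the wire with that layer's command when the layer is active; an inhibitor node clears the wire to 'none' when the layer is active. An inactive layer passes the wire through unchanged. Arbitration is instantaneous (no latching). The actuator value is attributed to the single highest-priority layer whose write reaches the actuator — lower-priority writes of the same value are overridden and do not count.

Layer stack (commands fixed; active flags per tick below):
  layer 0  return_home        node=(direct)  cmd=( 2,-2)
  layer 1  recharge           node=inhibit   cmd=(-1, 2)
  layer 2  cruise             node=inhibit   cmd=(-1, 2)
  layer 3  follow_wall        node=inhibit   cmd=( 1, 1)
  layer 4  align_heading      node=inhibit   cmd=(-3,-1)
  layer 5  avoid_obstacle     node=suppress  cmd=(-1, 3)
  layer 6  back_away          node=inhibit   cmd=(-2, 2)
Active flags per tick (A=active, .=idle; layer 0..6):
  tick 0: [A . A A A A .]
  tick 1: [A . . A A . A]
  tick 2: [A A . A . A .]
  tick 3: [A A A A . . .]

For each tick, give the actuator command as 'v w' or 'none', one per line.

-1 3
none
-1 3
none

tick 0:
  layer 0 (return_home) active — direct: (2, -2)
  layer 1 (recharge) idle — unchanged: (2, -2)
  layer 2 (cruise) active — inhibits: none
  layer 3 (follow_wall) active — inhibits: none
  layer 4 (align_heading) active — inhibits: none
  layer 5 (avoid_obstacle) active — suppresses: (-1, 3)
  layer 6 (back_away) idle — unchanged: (-1, 3)
  → actuator (-1, 3)
tick 1:
  layer 0 (return_home) active — direct: (2, -2)
  layer 1 (recharge) idle — unchanged: (2, -2)
  layer 2 (cruise) idle — unchanged: (2, -2)
  layer 3 (follow_wall) active — inhibits: none
  layer 4 (align_heading) active — inhibits: none
  layer 5 (avoid_obstacle) idle — unchanged: none
  layer 6 (back_away) active — inhibits: none
  → actuator none
tick 2:
  layer 0 (return_home) active — direct: (2, -2)
  layer 1 (recharge) active — inhibits: none
  layer 2 (cruise) idle — unchanged: none
  layer 3 (follow_wall) active — inhibits: none
  layer 4 (align_heading) idle — unchanged: none
  layer 5 (avoid_obstacle) active — suppresses: (-1, 3)
  layer 6 (back_away) idle — unchanged: (-1, 3)
  → actuator (-1, 3)
tick 3:
  layer 0 (return_home) active — direct: (2, -2)
  layer 1 (recharge) active — inhibits: none
  layer 2 (cruise) active — inhibits: none
  layer 3 (follow_wall) active — inhibits: none
  layer 4 (align_heading) idle — unchanged: none
  layer 5 (avoid_obstacle) idle — unchanged: none
  layer 6 (back_away) idle — unchanged: none
  → actuator none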